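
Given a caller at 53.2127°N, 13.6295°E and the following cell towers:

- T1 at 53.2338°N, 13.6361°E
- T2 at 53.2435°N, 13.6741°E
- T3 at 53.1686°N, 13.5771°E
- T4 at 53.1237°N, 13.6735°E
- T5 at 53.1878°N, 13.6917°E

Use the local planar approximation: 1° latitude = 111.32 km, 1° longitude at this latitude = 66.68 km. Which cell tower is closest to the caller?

Distances from 53.2127°N, 13.6295°E:
T1: √((0.0211·111.32)² + (0.0066·66.68)²) = √(5.517106 + 0.193677) = 2.3897 km
T2: √((0.0308·111.32)² + (0.0446·66.68)²) = √(11.755682 + 8.844248) = 4.5387 km
T3: √((-0.0441·111.32)² + (-0.0524·66.68)²) = √(24.100362 + 12.208260) = 6.0257 km
T4: √((-0.0890·111.32)² + (0.0440·66.68)²) = √(98.158160 + 8.607887) = 10.3328 km
T5: √((-0.0249·111.32)² + (0.0622·66.68)²) = √(7.683252 + 17.201723) = 4.9885 km
Minimum: T1 at 2.3897 km.

T1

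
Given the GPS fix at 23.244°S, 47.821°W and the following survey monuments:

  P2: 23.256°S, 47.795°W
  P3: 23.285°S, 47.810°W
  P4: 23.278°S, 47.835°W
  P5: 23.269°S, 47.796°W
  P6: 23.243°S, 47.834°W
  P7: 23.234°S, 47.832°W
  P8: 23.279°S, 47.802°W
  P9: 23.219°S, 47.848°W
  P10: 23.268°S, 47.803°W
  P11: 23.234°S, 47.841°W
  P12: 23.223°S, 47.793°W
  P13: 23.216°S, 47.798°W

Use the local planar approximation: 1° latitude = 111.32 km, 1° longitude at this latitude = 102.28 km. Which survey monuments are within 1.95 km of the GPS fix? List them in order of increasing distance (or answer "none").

Distances from 23.244°S, 47.821°W:
P2: √((-0.012·111.32)² + (0.026·102.28)²) = √(1.78447 + 7.07177) = 2.976 km
P3: √((-0.041·111.32)² + (0.011·102.28)²) = √(20.83119 + 1.26581) = 4.701 km
P4: √((-0.034·111.32)² + (-0.014·102.28)²) = √(14.32532 + 2.05039) = 4.047 km
P5: √((-0.025·111.32)² + (0.025·102.28)²) = √(7.74509 + 6.53825) = 3.779 km
P6: √((0.001·111.32)² + (-0.013·102.28)²) = √(0.01239 + 1.76794) = 1.334 km
P7: √((0.010·111.32)² + (-0.011·102.28)²) = √(1.23921 + 1.26581) = 1.583 km
P8: √((-0.035·111.32)² + (0.019·102.28)²) = √(15.18037 + 3.77649) = 4.354 km
P9: √((0.025·111.32)² + (-0.027·102.28)²) = √(7.74509 + 7.62621) = 3.921 km
P10: √((-0.024·111.32)² + (0.018·102.28)²) = √(7.13787 + 3.38943) = 3.245 km
P11: √((0.010·111.32)² + (-0.020·102.28)²) = √(1.23921 + 4.18448) = 2.329 km
P12: √((0.021·111.32)² + (0.028·102.28)²) = √(5.46493 + 8.20158) = 3.697 km
P13: √((0.028·111.32)² + (0.023·102.28)²) = √(9.71544 + 5.53397) = 3.905 km
Threshold 1.95 km: P6 (1.334 km), P7 (1.583 km) are within range.

P6, P7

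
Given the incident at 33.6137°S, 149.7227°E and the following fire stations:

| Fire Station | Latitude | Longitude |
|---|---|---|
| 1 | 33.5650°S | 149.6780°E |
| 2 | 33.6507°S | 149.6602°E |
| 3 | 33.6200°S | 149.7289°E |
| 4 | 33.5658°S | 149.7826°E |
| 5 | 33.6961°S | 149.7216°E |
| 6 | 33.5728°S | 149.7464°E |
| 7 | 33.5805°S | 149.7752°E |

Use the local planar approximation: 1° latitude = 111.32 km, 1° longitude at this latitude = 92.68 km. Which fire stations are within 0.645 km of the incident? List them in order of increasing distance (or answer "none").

none

Distances from 33.6137°S, 149.7227°E:
1: 6.8230 km
2: 7.1076 km
3: 0.9067 km
4: 7.6975 km
5: 9.1733 km
6: 5.0551 km
7: 6.1102 km
Threshold 0.645 km: none within range.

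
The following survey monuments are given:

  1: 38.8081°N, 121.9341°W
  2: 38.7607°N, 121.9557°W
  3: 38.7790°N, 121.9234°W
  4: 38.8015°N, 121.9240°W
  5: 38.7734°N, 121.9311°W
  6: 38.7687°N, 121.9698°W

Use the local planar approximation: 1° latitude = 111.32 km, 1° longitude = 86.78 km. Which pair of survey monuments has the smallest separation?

3 and 5

Pairwise distances:
1–2: 5.5996 km
1–3: 3.3699 km
1–4: 1.1437 km
1–5: 3.8716 km
1–6: 5.3698 km
2–3: 3.4651 km
2–4: 5.3100 km
2–5: 2.5605 km
2–6: 1.5134 km
3–4: 2.5052 km
3–5: 0.9138 km
3–6: 4.1867 km
4–5: 3.1882 km
4–6: 5.3971 km
5–6: 3.3989 km
Closest pair: 3–5 at 0.9138 km.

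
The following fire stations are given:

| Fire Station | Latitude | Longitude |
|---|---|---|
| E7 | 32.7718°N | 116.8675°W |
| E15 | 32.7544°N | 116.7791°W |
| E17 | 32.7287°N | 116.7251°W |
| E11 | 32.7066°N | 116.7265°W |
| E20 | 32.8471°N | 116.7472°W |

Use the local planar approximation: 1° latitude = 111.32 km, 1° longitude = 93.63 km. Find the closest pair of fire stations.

Pairwise distances:
E7–E15: 8.5005 km
E7–E17: 14.1699 km
E7–E11: 15.0655 km
E7–E20: 14.0405 km
E15–E17: 5.8093 km
E15–E11: 7.2505 km
E15–E20: 10.7429 km
E17–E11: 2.4637 km
E17–E20: 13.3417 km
E11–E20: 15.7601 km
Closest pair: E17–E11 at 2.4637 km.

E17 and E11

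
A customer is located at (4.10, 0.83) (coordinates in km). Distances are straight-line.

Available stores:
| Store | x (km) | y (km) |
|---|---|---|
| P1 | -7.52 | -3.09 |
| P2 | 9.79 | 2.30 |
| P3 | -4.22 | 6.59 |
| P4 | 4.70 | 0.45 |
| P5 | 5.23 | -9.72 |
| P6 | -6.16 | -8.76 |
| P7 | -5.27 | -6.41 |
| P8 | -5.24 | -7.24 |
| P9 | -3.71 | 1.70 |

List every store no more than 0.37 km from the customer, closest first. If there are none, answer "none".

Distances from (4.10, 0.83):
P1: 12.26 km
P2: 5.88 km
P3: 10.12 km
P4: 0.71 km
P5: 10.61 km
P6: 14.04 km
P7: 11.84 km
P8: 12.34 km
P9: 7.86 km
Threshold 0.37 km: none within range.

none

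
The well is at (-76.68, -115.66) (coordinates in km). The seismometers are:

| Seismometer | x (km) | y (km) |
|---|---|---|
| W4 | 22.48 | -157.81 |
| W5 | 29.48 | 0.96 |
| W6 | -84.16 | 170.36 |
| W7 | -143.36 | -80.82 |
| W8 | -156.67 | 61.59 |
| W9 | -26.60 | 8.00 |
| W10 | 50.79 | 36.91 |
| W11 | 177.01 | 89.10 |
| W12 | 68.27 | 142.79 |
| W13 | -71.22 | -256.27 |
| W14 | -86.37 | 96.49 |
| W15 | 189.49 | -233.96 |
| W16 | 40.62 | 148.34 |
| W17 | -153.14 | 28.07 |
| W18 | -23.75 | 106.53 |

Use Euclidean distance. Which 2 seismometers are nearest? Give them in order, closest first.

Distances from (-76.68, -115.66):
W4: 107.75 km
W5: 157.70 km
W6: 286.12 km
W7: 75.23 km
W8: 194.46 km
W9: 133.42 km
W10: 198.81 km
W11: 326.01 km
W12: 296.32 km
W13: 140.72 km
W14: 212.37 km
W15: 291.28 km
W16: 288.89 km
W17: 162.80 km
W18: 228.41 km
Sorted: W7 (75.23 km) < W4 (107.75 km) < W9 (133.42 km) < W13 (140.72 km) < …

W7, W4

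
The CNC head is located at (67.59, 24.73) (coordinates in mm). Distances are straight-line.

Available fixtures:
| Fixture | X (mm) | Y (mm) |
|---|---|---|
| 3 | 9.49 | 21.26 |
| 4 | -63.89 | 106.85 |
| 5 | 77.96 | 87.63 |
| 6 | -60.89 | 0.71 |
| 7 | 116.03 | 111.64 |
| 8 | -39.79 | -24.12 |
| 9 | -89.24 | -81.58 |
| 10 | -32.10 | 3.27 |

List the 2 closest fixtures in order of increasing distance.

Distances from (67.59, 24.73):
3: √((-58.10)² + (-3.47)²) = √(3375.6100 + 12.0409) = 58.20 mm
4: √((-131.48)² + (82.12)²) = √(17286.9904 + 6743.6944) = 155.02 mm
5: √((10.37)² + (62.90)²) = √(107.5369 + 3956.4100) = 63.75 mm
6: √((-128.48)² + (-24.02)²) = √(16507.1104 + 576.9604) = 130.71 mm
7: √((48.44)² + (86.91)²) = √(2346.4336 + 7553.3481) = 99.50 mm
8: √((-107.38)² + (-48.85)²) = √(11530.4644 + 2386.3225) = 117.97 mm
9: √((-156.83)² + (-106.31)²) = √(24595.6489 + 11301.8161) = 189.47 mm
10: √((-99.69)² + (-21.46)²) = √(9938.0961 + 460.5316) = 101.97 mm
Sorted: 3 (58.20 mm) < 5 (63.75 mm) < 7 (99.50 mm) < 10 (101.97 mm) < …

3, 5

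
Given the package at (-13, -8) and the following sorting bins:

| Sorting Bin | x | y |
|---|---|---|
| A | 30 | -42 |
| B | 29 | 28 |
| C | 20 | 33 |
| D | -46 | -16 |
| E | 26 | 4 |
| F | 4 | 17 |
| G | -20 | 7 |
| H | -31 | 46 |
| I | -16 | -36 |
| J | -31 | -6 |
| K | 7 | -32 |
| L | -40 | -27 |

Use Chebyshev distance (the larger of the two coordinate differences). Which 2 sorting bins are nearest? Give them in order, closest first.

Distances from (-13, -8):
A: max(|43|, |-34|) = 43
B: max(|42|, |36|) = 42
C: max(|33|, |41|) = 41
D: max(|-33|, |-8|) = 33
E: max(|39|, |12|) = 39
F: max(|17|, |25|) = 25
G: max(|-7|, |15|) = 15
H: max(|-18|, |54|) = 54
I: max(|-3|, |-28|) = 28
J: max(|-18|, |2|) = 18
K: max(|20|, |-24|) = 24
L: max(|-27|, |-19|) = 27
Sorted: G (15) < J (18) < K (24) < F (25) < …

G, J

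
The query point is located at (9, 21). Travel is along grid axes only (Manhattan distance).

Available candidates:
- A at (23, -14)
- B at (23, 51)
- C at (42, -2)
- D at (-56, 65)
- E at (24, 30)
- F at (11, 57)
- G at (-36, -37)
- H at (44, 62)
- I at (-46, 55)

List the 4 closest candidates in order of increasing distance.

Distances from (9, 21):
A: |14| + |-35| = 14 + 35 = 49
B: |14| + |30| = 14 + 30 = 44
C: |33| + |-23| = 33 + 23 = 56
D: |-65| + |44| = 65 + 44 = 109
E: |15| + |9| = 15 + 9 = 24
F: |2| + |36| = 2 + 36 = 38
G: |-45| + |-58| = 45 + 58 = 103
H: |35| + |41| = 35 + 41 = 76
I: |-55| + |34| = 55 + 34 = 89
Sorted: E (24) < F (38) < B (44) < A (49) < C (56) < H (76) < …

E, F, B, A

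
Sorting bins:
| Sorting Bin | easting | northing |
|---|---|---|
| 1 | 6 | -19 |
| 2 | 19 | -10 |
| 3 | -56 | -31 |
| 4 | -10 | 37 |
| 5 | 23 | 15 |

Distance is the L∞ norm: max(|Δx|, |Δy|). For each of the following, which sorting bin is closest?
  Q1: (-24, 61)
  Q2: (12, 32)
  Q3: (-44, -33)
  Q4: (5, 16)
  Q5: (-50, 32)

Q1 at (-24, 61):
  1: 80
  2: 71
  3: 92
  4: 24
  5: 47
  → nearest: 4 (24)
Q2 at (12, 32):
  1: 51
  2: 42
  3: 68
  4: 22
  5: 17
  → nearest: 5 (17)
Q3 at (-44, -33):
  1: 50
  2: 63
  3: 12
  4: 70
  5: 67
  → nearest: 3 (12)
Q4 at (5, 16):
  1: 35
  2: 26
  3: 61
  4: 21
  5: 18
  → nearest: 5 (18)
Q5 at (-50, 32):
  1: 56
  2: 69
  3: 63
  4: 40
  5: 73
  → nearest: 4 (40)

Q1→4; Q2→5; Q3→3; Q4→5; Q5→4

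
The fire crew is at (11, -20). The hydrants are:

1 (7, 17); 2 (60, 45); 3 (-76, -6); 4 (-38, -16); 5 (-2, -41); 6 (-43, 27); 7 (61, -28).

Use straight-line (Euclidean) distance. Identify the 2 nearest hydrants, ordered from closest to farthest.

5, 1

Distances from (11, -20):
1: √((-4)² + (37)²) = √(16.000 + 1369.000) = 37.2
2: √((49)² + (65)²) = √(2401.000 + 4225.000) = 81.4
3: √((-87)² + (14)²) = √(7569.000 + 196.000) = 88.1
4: √((-49)² + (4)²) = √(2401.000 + 16.000) = 49.2
5: √((-13)² + (-21)²) = √(169.000 + 441.000) = 24.7
6: √((-54)² + (47)²) = √(2916.000 + 2209.000) = 71.6
7: √((50)² + (-8)²) = √(2500.000 + 64.000) = 50.6
Sorted: 5 (24.7) < 1 (37.2) < 4 (49.2) < 7 (50.6) < …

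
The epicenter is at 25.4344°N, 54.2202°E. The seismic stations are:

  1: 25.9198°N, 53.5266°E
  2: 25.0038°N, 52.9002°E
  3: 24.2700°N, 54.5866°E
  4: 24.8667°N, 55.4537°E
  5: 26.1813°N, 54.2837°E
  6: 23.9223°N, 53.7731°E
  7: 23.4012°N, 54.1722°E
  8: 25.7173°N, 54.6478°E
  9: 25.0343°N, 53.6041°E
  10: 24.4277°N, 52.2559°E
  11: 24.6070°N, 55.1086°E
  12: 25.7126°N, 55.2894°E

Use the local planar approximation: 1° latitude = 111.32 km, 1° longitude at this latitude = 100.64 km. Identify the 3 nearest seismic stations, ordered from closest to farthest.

Distances from 25.4344°N, 54.2202°E:
1: √((0.4854·111.32)² + (-0.6936·100.64)²) = √(2919.751830 + 4872.585014) = 88.2742 km
2: √((-0.4306·111.32)² + (-1.3200·100.64)²) = √(2297.705936 + 17647.740887) = 141.2283 km
3: √((-1.1644·111.32)² + (0.3664·100.64)²) = √(16801.605715 + 1359.728455) = 134.7640 km
4: √((-0.5677·111.32)² + (1.2335·100.64)²) = √(3993.780423 + 15410.600564) = 139.2996 km
5: √((0.7469·111.32)² + (0.0635·100.64)²) = √(6913.075726 + 40.840280) = 83.3901 km
6: √((-1.5121·111.32)² + (-0.4471·100.64)²) = √(28333.969503 + 2024.652975) = 174.2373 km
7: √((-2.0332·111.32)² + (-0.0480·100.64)²) = √(51227.905226 + 23.335856) = 226.3874 km
8: √((0.2829·111.32)² + (0.4276·100.64)²) = √(991.773021 + 1851.896237) = 53.3261 km
9: √((-0.4001·111.32)² + (-0.6161·100.64)²) = √(1983.734279 + 3844.533715) = 76.3431 km
10: √((-1.0067·111.32)² + (-1.9643·100.64)²) = √(12558.753391 + 39080.210066) = 227.2421 km
11: √((-0.8274·111.32)² + (0.8884·100.64)²) = √(8483.546184 + 7993.893462) = 128.3645 km
12: √((0.2782·111.32)² + (1.0692·100.64)²) = √(959.092835 + 11578.682796) = 111.9722 km
Sorted: 8 (53.3261 km) < 9 (76.3431 km) < 5 (83.3901 km) < 1 (88.2742 km) < 12 (111.9722 km) < …

8, 9, 5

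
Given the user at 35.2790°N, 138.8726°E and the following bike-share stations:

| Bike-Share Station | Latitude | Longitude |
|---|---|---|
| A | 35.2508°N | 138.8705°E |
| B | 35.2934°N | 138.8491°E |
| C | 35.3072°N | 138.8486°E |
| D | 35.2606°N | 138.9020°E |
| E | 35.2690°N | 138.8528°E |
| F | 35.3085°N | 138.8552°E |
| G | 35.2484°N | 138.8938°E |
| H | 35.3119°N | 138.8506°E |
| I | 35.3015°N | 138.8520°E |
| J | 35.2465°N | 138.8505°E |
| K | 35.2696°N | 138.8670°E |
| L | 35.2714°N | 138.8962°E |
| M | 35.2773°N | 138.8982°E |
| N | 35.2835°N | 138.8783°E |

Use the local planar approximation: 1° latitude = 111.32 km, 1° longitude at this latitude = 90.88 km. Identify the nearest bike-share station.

Distances from 35.2790°N, 138.8726°E:
A: √((-0.0282·111.32)² + (-0.0021·90.88)²) = √(9.854727 + 0.036423) = 3.1450 km
B: √((0.0144·111.32)² + (-0.0235·90.88)²) = √(2.569635 + 4.561129) = 2.6703 km
C: √((0.0282·111.32)² + (-0.0240·90.88)²) = √(9.854727 + 4.757284) = 3.8226 km
D: √((-0.0184·111.32)² + (0.0294·90.88)²) = √(4.195484 + 7.138900) = 3.3667 km
E: √((-0.0100·111.32)² + (-0.0198·90.88)²) = √(1.239214 + 3.237927) = 2.1159 km
F: √((0.0295·111.32)² + (-0.0174·90.88)²) = √(10.784262 + 2.500548) = 3.6448 km
G: √((-0.0306·111.32)² + (0.0212·90.88)²) = √(11.603506 + 3.712003) = 3.9135 km
H: √((0.0329·111.32)² + (-0.0220·90.88)²) = √(13.413379 + 3.997440) = 4.1726 km
I: √((0.0225·111.32)² + (-0.0206·90.88)²) = √(6.273522 + 3.504863) = 3.1270 km
J: √((-0.0325·111.32)² + (-0.0221·90.88)²) = √(13.089200 + 4.033863) = 4.1380 km
K: √((-0.0094·111.32)² + (-0.0056·90.88)²) = √(1.094970 + 0.259008) = 1.1636 km
L: √((-0.0076·111.32)² + (0.0236·90.88)²) = √(0.715770 + 4.600030) = 2.3056 km
M: √((-0.0017·111.32)² + (0.0256·90.88)²) = √(0.035813 + 5.412733) = 2.3342 km
N: √((0.0045·111.32)² + (0.0057·90.88)²) = √(0.250941 + 0.268341) = 0.7206 km
Minimum: N at 0.7206 km.

N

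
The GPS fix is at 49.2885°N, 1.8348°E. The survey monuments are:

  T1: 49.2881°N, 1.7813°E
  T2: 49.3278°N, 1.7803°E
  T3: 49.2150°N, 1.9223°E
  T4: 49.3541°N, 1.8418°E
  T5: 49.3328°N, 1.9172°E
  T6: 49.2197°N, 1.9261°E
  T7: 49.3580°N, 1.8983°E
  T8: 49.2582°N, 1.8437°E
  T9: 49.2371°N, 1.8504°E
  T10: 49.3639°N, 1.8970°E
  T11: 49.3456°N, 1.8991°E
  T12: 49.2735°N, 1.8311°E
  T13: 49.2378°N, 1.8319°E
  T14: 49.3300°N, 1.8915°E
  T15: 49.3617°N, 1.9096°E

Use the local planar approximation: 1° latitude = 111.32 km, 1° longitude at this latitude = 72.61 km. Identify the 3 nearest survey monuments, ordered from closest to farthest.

T12, T8, T1

Distances from 49.2885°N, 1.8348°E:
T1: √((-0.0004·111.32)² + (-0.0535·72.61)²) = √(0.001983 + 15.090389) = 3.8849 km
T2: √((0.0393·111.32)² + (-0.0545·72.61)²) = √(19.139540 + 15.659788) = 5.8991 km
T3: √((-0.0735·111.32)² + (0.0875·72.61)²) = √(66.945451 + 40.365374) = 10.3591 km
T4: √((0.0656·111.32)² + (0.0070·72.61)²) = √(53.327850 + 0.258338) = 7.3203 km
T5: √((0.0443·111.32)² + (0.0824·72.61)²) = √(24.319456 + 35.797055) = 7.7535 km
T6: √((-0.0688·111.32)² + (0.0913·72.61)²) = √(58.657463 + 43.947526) = 10.1294 km
T7: √((0.0695·111.32)² + (0.0635·72.61)²) = √(59.857146 + 21.258877) = 9.0064 km
T8: √((-0.0303·111.32)² + (0.0089·72.61)²) = √(11.377102 + 0.417612) = 3.4343 km
T9: √((-0.0514·111.32)² + (0.0156·72.61)²) = √(32.739545 + 1.283046) = 5.8329 km
T10: √((0.0754·111.32)² + (0.0622·72.61)²) = √(70.451312 + 20.397345) = 9.5315 km
T11: √((0.0571·111.32)² + (0.0643·72.61)²) = √(40.403465 + 21.797908) = 7.8868 km
T12: √((-0.0150·111.32)² + (-0.0037·72.61)²) = √(2.788232 + 0.072177) = 1.6913 km
T13: √((-0.0507·111.32)² + (-0.0029·72.61)²) = √(31.853878 + 0.044339) = 5.6479 km
T14: √((0.0415·111.32)² + (0.0567·72.61)²) = √(21.342367 + 16.949582) = 6.1880 km
T15: √((0.0732·111.32)² + (0.0748·72.61)²) = √(66.400073 + 29.498238) = 9.7928 km
Sorted: T12 (1.6913 km) < T8 (3.4343 km) < T1 (3.8849 km) < T13 (5.6479 km) < T9 (5.8329 km) < …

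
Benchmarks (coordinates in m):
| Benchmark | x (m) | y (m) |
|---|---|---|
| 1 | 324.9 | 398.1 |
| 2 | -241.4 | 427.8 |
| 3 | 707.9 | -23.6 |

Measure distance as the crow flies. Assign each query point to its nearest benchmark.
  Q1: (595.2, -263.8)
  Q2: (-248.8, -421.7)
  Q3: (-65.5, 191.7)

Q1 at (595.2, -263.8):
  1: 715.0 m
  2: 1085.5 m
  3: 265.3 m
  → nearest: 3 (265.3 m)
Q2 at (-248.8, -421.7):
  1: 1000.6 m
  2: 849.5 m
  3: 1036.2 m
  → nearest: 2 (849.5 m)
Q3 at (-65.5, 191.7):
  1: 441.6 m
  2: 294.4 m
  3: 802.8 m
  → nearest: 2 (294.4 m)

Q1→3; Q2→2; Q3→2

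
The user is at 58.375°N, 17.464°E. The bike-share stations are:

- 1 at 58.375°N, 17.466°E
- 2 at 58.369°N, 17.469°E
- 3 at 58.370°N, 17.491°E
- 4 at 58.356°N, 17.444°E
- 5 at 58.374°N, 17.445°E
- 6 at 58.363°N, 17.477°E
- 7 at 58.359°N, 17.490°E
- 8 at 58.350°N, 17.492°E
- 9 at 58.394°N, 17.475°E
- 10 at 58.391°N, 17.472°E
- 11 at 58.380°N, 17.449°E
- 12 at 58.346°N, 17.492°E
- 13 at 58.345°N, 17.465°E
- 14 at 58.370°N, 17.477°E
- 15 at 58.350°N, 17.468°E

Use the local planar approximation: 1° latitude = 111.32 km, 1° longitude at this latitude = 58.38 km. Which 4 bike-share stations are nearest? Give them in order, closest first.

1, 2, 14, 11

Distances from 58.375°N, 17.464°E:
1: √((0.000·111.32)² + (0.002·58.38)²) = √(0.00000 + 0.01363) = 0.117 km
2: √((-0.006·111.32)² + (0.005·58.38)²) = √(0.44612 + 0.08521) = 0.729 km
3: √((-0.005·111.32)² + (0.027·58.38)²) = √(0.30980 + 2.48460) = 1.672 km
4: √((-0.019·111.32)² + (-0.020·58.38)²) = √(4.47356 + 1.36329) = 2.416 km
5: √((-0.001·111.32)² + (-0.019·58.38)²) = √(0.01239 + 1.23037) = 1.115 km
6: √((-0.012·111.32)² + (0.013·58.38)²) = √(1.78447 + 0.57599) = 1.536 km
7: √((-0.016·111.32)² + (0.026·58.38)²) = √(3.17239 + 2.30396) = 2.340 km
8: √((-0.025·111.32)² + (0.028·58.38)²) = √(7.74509 + 2.67205) = 3.228 km
9: √((0.019·111.32)² + (0.011·58.38)²) = √(4.47356 + 0.41240) = 2.210 km
10: √((0.016·111.32)² + (0.008·58.38)²) = √(3.17239 + 0.21813) = 1.841 km
11: √((0.005·111.32)² + (-0.015·58.38)²) = √(0.30980 + 0.76685) = 1.038 km
12: √((-0.029·111.32)² + (0.028·58.38)²) = √(10.42179 + 2.67205) = 3.619 km
13: √((-0.030·111.32)² + (0.001·58.38)²) = √(11.15293 + 0.00341) = 3.340 km
14: √((-0.005·111.32)² + (0.013·58.38)²) = √(0.30980 + 0.57599) = 0.941 km
15: √((-0.025·111.32)² + (0.004·58.38)²) = √(7.74509 + 0.05453) = 2.793 km
Sorted: 1 (0.117 km) < 2 (0.729 km) < 14 (0.941 km) < 11 (1.038 km) < 5 (1.115 km) < 6 (1.536 km) < …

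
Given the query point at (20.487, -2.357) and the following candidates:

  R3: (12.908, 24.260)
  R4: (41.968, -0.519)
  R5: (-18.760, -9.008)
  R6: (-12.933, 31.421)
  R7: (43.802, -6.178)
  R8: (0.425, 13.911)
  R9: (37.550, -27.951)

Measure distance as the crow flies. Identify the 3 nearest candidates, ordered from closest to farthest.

Distances from (20.487, -2.357):
R3: √((-7.579)² + (26.617)²) = √(57.44124 + 708.46469) = 27.675
R4: √((21.481)² + (1.838)²) = √(461.43336 + 3.37824) = 21.559
R5: √((-39.247)² + (-6.651)²) = √(1540.32701 + 44.23580) = 39.807
R6: √((-33.420)² + (33.778)²) = √(1116.89640 + 1140.95328) = 47.517
R7: √((23.315)² + (-3.821)²) = √(543.58923 + 14.60004) = 23.626
R8: √((-20.062)² + (16.268)²) = √(402.48384 + 264.64782) = 25.829
R9: √((17.063)² + (-25.594)²) = √(291.14597 + 655.05284) = 30.760
Sorted: R4 (21.559) < R7 (23.626) < R8 (25.829) < R3 (27.675) < R9 (30.760) < …

R4, R7, R8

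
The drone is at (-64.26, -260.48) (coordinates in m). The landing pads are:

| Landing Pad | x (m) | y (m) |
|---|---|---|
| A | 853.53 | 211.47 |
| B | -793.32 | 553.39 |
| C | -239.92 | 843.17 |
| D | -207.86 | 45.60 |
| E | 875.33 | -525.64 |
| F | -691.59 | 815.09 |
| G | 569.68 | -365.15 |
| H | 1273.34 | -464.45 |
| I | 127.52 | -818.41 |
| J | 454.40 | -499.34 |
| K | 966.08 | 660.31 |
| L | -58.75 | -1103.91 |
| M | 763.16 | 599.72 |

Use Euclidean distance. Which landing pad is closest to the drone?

D

Distances from (-64.26, -260.48):
A: √((917.79)² + (471.95)²) = √(842338.4841 + 222736.8025) = 1032.02 m
B: √((-729.06)² + (813.87)²) = √(531528.4836 + 662384.3769) = 1092.66 m
C: √((-175.66)² + (1103.65)²) = √(30856.4356 + 1218043.3225) = 1117.54 m
D: √((-143.60)² + (306.08)²) = √(20620.9600 + 93684.9664) = 338.09 m
E: √((939.59)² + (-265.16)²) = √(882829.3681 + 70309.8256) = 976.29 m
F: √((-627.33)² + (1075.57)²) = √(393542.9289 + 1156850.8249) = 1245.15 m
G: √((633.94)² + (-104.67)²) = √(401879.9236 + 10955.8089) = 642.52 m
H: √((1337.60)² + (-203.97)²) = √(1789173.7600 + 41603.7609) = 1353.06 m
I: √((191.78)² + (-557.93)²) = √(36779.5684 + 311285.8849) = 589.97 m
J: √((518.66)² + (-238.86)²) = √(269008.1956 + 57054.0996) = 571.02 m
K: √((1030.34)² + (920.79)²) = √(1061600.5156 + 847854.2241) = 1381.83 m
L: √((5.51)² + (-843.43)²) = √(30.3601 + 711374.1649) = 843.45 m
M: √((827.42)² + (860.20)²) = √(684623.8564 + 739944.0400) = 1193.55 m
Minimum: D at 338.09 m.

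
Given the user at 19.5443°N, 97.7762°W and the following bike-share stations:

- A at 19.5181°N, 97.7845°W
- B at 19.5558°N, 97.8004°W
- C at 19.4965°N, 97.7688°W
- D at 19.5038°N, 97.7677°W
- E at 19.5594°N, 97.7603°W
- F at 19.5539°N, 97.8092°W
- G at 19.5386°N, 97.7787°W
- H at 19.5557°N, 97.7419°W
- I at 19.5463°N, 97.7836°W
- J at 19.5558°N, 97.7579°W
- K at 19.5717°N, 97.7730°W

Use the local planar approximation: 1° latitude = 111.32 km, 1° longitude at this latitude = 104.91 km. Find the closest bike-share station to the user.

G

Distances from 19.5443°N, 97.7762°W:
A: √((-0.0262·111.32)² + (-0.0083·104.91)²) = √(8.506462 + 0.758211) = 3.0438 km
B: √((0.0115·111.32)² + (-0.0242·104.91)²) = √(1.638861 + 6.445617) = 2.8433 km
C: √((-0.0478·111.32)² + (0.0074·104.91)²) = √(28.314063 + 0.602694) = 5.3774 km
D: √((-0.0405·111.32)² + (0.0085·104.91)²) = √(20.326212 + 0.795191) = 4.5958 km
E: √((0.0151·111.32)² + (0.0159·104.91)²) = √(2.825532 + 2.782454) = 2.3681 km
F: √((0.0096·111.32)² + (-0.0330·104.91)²) = √(1.142060 + 11.985652) = 3.6232 km
G: √((-0.0057·111.32)² + (-0.0025·104.91)²) = √(0.402621 + 0.068788) = 0.6866 km
H: √((0.0114·111.32)² + (0.0343·104.91)²) = √(1.610483 + 12.948576) = 3.8156 km
I: √((0.0020·111.32)² + (-0.0074·104.91)²) = √(0.049569 + 0.602694) = 0.8076 km
J: √((0.0115·111.32)² + (0.0183·104.91)²) = √(1.638861 + 3.685836) = 2.3075 km
K: √((0.0274·111.32)² + (0.0032·104.91)²) = √(9.303525 + 0.112703) = 3.0686 km
Minimum: G at 0.6866 km.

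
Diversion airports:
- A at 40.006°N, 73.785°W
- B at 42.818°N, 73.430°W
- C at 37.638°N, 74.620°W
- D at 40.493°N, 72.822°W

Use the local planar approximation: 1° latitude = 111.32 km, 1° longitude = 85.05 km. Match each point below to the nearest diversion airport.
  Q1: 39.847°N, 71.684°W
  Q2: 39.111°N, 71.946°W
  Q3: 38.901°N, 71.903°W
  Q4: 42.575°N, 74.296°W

Q1 at 39.847°N, 71.684°W:
  A: 179.565 km
  B: 362.540 km
  C: 350.461 km
  D: 120.578 km
  → nearest: D (120.578 km)
Q2 at 39.111°N, 71.946°W:
  A: 185.444 km
  B: 431.533 km
  C: 280.373 km
  D: 170.935 km
  → nearest: D (170.935 km)
Q3 at 38.901°N, 71.903°W:
  A: 201.870 km
  B: 454.970 km
  C: 270.492 km
  D: 193.692 km
  → nearest: D (193.692 km)
Q4 at 42.575°N, 74.296°W:
  A: 289.265 km
  B: 78.464 km
  C: 550.277 km
  D: 263.501 km
  → nearest: B (78.464 km)

Q1→D; Q2→D; Q3→D; Q4→B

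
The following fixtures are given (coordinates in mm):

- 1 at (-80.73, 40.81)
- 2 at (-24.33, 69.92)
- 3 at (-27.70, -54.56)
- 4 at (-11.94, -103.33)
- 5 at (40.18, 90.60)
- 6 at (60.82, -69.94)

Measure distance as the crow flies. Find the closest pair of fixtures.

3 and 4

Pairwise distances:
1–2: √((56.40)² + (29.11)²) = √(3180.9600 + 847.3921) = 63.47 mm
1–3: √((53.03)² + (-95.37)²) = √(2812.1809 + 9095.4369) = 109.12 mm
1–4: √((68.79)² + (-144.14)²) = √(4732.0641 + 20776.3396) = 159.71 mm
1–5: √((120.91)² + (49.79)²) = √(14619.2281 + 2479.0441) = 130.76 mm
1–6: √((141.55)² + (-110.75)²) = √(20036.4025 + 12265.5625) = 179.73 mm
2–3: √((-3.37)² + (-124.48)²) = √(11.3569 + 15495.2704) = 124.53 mm
2–4: √((12.39)² + (-173.25)²) = √(153.5121 + 30015.5625) = 173.69 mm
2–5: √((64.51)² + (20.68)²) = √(4161.5401 + 427.6624) = 67.74 mm
2–6: √((85.15)² + (-139.86)²) = √(7250.5225 + 19560.8196) = 163.74 mm
3–4: √((15.76)² + (-48.77)²) = √(248.3776 + 2378.5129) = 51.25 mm
3–5: √((67.88)² + (145.16)²) = √(4607.6944 + 21071.4256) = 160.25 mm
3–6: √((88.52)² + (-15.38)²) = √(7835.7904 + 236.5444) = 89.85 mm
4–5: √((52.12)² + (193.93)²) = √(2716.4944 + 37608.8449) = 200.81 mm
4–6: √((72.76)² + (33.39)²) = √(5294.0176 + 1114.8921) = 80.06 mm
5–6: √((20.64)² + (-160.54)²) = √(426.0096 + 25773.0916) = 161.86 mm
Closest pair: 3–4 at 51.25 mm.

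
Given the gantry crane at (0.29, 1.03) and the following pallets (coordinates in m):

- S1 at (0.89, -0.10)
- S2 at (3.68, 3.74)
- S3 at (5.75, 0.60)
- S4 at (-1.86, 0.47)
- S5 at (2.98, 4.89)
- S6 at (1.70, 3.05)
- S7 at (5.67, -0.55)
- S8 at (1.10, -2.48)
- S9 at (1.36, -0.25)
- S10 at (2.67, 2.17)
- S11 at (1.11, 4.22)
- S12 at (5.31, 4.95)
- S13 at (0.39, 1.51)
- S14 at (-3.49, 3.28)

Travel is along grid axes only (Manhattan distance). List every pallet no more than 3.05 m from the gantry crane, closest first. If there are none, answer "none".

S13, S1, S9, S4

Distances from (0.29, 1.03):
S1: |0.60| + |-1.13| = 0.60 + 1.13 = 1.73 m
S2: |3.39| + |2.71| = 3.39 + 2.71 = 6.10 m
S3: |5.46| + |-0.43| = 5.46 + 0.43 = 5.89 m
S4: |-2.15| + |-0.56| = 2.15 + 0.56 = 2.71 m
S5: |2.69| + |3.86| = 2.69 + 3.86 = 6.55 m
S6: |1.41| + |2.02| = 1.41 + 2.02 = 3.43 m
S7: |5.38| + |-1.58| = 5.38 + 1.58 = 6.96 m
S8: |0.81| + |-3.51| = 0.81 + 3.51 = 4.32 m
S9: |1.07| + |-1.28| = 1.07 + 1.28 = 2.35 m
S10: |2.38| + |1.14| = 2.38 + 1.14 = 3.52 m
S11: |0.82| + |3.19| = 0.82 + 3.19 = 4.01 m
S12: |5.02| + |3.92| = 5.02 + 3.92 = 8.94 m
S13: |0.10| + |0.48| = 0.10 + 0.48 = 0.58 m
S14: |-3.78| + |2.25| = 3.78 + 2.25 = 6.03 m
Threshold 3.05 m: S13 (0.58 m), S1 (1.73 m), S9 (2.35 m), S4 (2.71 m) are within range.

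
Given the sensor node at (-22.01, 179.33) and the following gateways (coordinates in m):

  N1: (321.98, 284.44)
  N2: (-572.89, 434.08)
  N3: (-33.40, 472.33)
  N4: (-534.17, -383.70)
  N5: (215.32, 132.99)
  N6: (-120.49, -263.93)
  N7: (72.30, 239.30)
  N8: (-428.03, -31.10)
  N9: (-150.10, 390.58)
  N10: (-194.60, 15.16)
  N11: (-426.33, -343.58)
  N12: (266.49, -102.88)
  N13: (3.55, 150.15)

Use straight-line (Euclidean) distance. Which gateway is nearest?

N13

Distances from (-22.01, 179.33):
N1: √((343.99)² + (105.11)²) = √(118329.1201 + 11048.1121) = 359.69 m
N2: √((-550.88)² + (254.75)²) = √(303468.7744 + 64897.5625) = 606.93 m
N3: √((-11.39)² + (293.00)²) = √(129.7321 + 85849.0000) = 293.22 m
N4: √((-512.16)² + (-563.03)²) = √(262307.8656 + 317002.7809) = 761.12 m
N5: √((237.33)² + (-46.34)²) = √(56325.5289 + 2147.3956) = 241.81 m
N6: √((-98.48)² + (-443.26)²) = √(9698.3104 + 196479.4276) = 454.07 m
N7: √((94.31)² + (59.97)²) = √(8894.3761 + 3596.4009) = 111.76 m
N8: √((-406.02)² + (-210.43)²) = √(164852.2404 + 44280.7849) = 457.31 m
N9: √((-128.09)² + (211.25)²) = √(16407.0481 + 44626.5625) = 247.05 m
N10: √((-172.59)² + (-164.17)²) = √(29787.3081 + 26951.7889) = 238.20 m
N11: √((-404.32)² + (-522.91)²) = √(163474.6624 + 273434.8681) = 660.99 m
N12: √((288.50)² + (-282.21)²) = √(83232.2500 + 79642.4841) = 403.58 m
N13: √((25.56)² + (-29.18)²) = √(653.3136 + 851.4724) = 38.79 m
Minimum: N13 at 38.79 m.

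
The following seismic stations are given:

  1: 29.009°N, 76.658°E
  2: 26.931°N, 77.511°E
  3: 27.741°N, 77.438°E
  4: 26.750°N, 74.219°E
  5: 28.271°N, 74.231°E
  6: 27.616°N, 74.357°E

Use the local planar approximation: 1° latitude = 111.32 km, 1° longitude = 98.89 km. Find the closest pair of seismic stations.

Pairwise distances:
1–2: √((-2.078·111.32)² + (0.853·98.89)²) = √(53510.31182 + 7115.45729) = 246.223 km
1–3: √((-1.268·111.32)² + (0.780·98.89)²) = √(19924.38396 + 5949.68481) = 160.854 km
1–4: √((-2.259·111.32)² + (-2.439·98.89)²) = √(63238.10643 + 58173.92336) = 348.442 km
1–5: √((-0.738·111.32)² + (-2.427·98.89)²) = √(6749.30601 + 57602.89444) = 253.677 km
1–6: √((-1.393·111.32)² + (-2.301·98.89)²) = √(24046.32033 + 51777.13206) = 275.361 km
2–3: √((0.810·111.32)² + (-0.073·98.89)²) = √(8130.48463 + 52.11353) = 90.458 km
2–4: √((-0.181·111.32)² + (-3.292·98.89)²) = √(405.97898 + 105980.11998) = 326.169 km
2–5: √((1.340·111.32)² + (-3.280·98.89)²) = √(22251.33089 + 105208.89062) = 357.016 km
2–6: √((0.685·111.32)² + (-3.154·98.89)²) = √(5814.70302 + 97281.02363) = 321.085 km
3–4: √((-0.991·111.32)² + (-3.219·98.89)²) = √(12170.08760 + 101332.02163) = 336.901 km
3–5: √((0.530·111.32)² + (-3.207·98.89)²) = √(3480.95280 + 100577.92548) = 322.582 km
3–6: √((-0.125·111.32)² + (-3.081·98.89)²) = √(193.62722 + 92829.95724) = 304.998 km
4–5: √((1.521·111.32)² + (0.012·98.89)²) = √(28668.49031 + 1.40821) = 169.322 km
4–6: √((0.866·111.32)² + (0.138·98.89)²) = √(9293.56155 + 186.23570) = 97.364 km
5–6: √((-0.655·111.32)² + (0.126·98.89)²) = √(5316.53889 + 155.25509) = 73.972 km
Closest pair: 5–6 at 73.972 km.

5 and 6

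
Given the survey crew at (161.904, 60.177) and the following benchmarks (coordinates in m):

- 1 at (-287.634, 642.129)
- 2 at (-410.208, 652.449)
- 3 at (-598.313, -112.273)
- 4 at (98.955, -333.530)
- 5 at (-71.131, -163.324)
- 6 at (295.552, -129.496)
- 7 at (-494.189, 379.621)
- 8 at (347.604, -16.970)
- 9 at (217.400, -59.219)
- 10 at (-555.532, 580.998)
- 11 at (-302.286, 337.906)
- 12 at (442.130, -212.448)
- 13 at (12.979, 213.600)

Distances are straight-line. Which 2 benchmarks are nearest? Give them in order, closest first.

Distances from (161.904, 60.177):
1: 735.359 m
2: 823.467 m
3: 779.531 m
4: 398.708 m
5: 322.890 m
6: 232.029 m
7: 729.728 m
8: 201.087 m
9: 131.663 m
10: 886.549 m
11: 540.930 m
12: 390.962 m
13: 213.816 m
Sorted: 9 (131.663 m) < 8 (201.087 m) < 13 (213.816 m) < 6 (232.029 m) < …

9, 8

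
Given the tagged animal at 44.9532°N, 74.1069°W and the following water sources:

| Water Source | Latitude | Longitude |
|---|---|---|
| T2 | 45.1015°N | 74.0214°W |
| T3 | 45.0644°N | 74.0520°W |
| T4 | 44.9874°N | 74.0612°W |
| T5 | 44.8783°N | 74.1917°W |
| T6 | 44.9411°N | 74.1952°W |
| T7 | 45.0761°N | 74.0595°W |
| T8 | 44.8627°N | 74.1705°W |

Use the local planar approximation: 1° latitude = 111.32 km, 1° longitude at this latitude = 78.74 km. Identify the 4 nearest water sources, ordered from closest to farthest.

Distances from 44.9532°N, 74.1069°W:
T2: 17.8287 km
T3: 13.1119 km
T4: 5.2386 km
T5: 10.6820 km
T6: 7.0820 km
T7: 14.1812 km
T8: 11.2505 km
Sorted: T4 (5.2386 km) < T6 (7.0820 km) < T5 (10.6820 km) < T8 (11.2505 km) < T3 (13.1119 km) < T7 (14.1812 km) < …

T4, T6, T5, T8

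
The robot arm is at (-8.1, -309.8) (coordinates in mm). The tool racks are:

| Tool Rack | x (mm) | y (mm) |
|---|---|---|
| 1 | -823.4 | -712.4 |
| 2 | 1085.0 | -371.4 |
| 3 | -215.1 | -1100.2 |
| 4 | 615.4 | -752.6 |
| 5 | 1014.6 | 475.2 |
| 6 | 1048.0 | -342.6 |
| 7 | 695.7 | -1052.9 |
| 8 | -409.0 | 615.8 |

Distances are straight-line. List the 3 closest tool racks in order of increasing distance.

Distances from (-8.1, -309.8):
1: √((-815.3)² + (-402.6)²) = √(664714.090 + 162086.760) = 909.3 mm
2: √((1093.1)² + (-61.6)²) = √(1194867.610 + 3794.560) = 1094.8 mm
3: √((-207.0)² + (-790.4)²) = √(42849.000 + 624732.160) = 817.1 mm
4: √((623.5)² + (-442.8)²) = √(388752.250 + 196071.840) = 764.7 mm
5: √((1022.7)² + (785.0)²) = √(1045915.290 + 616225.000) = 1289.2 mm
6: √((1056.1)² + (-32.8)²) = √(1115347.210 + 1075.840) = 1056.6 mm
7: √((703.8)² + (-743.1)²) = √(495334.440 + 552197.610) = 1023.5 mm
8: √((-400.9)² + (925.6)²) = √(160720.810 + 856735.360) = 1008.7 mm
Sorted: 4 (764.7 mm) < 3 (817.1 mm) < 1 (909.3 mm) < 8 (1008.7 mm) < 7 (1023.5 mm) < …

4, 3, 1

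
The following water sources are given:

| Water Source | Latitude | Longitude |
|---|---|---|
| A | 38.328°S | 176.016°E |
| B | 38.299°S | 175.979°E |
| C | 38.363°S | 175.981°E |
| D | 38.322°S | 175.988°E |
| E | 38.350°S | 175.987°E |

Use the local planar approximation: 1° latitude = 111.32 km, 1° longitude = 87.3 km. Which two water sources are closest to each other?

Pairwise distances:
A–B: 4.567 km
A–C: 4.951 km
A–D: 2.534 km
A–E: 3.522 km
B–C: 7.127 km
B–D: 2.678 km
B–E: 5.720 km
C–D: 4.605 km
C–E: 1.539 km
D–E: 3.118 km
Closest pair: C–E at 1.539 km.

C and E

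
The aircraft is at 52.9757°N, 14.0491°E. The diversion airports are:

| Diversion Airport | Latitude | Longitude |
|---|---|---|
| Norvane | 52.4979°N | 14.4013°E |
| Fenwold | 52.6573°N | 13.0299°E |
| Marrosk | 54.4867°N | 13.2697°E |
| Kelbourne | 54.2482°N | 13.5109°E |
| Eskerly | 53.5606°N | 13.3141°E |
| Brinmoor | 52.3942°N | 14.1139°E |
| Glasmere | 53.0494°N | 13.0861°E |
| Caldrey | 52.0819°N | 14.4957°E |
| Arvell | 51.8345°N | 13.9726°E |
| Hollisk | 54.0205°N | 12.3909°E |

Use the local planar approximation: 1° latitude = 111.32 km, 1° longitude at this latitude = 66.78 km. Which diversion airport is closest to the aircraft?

Distances from 52.9757°N, 14.0491°E:
Norvane: √((-0.4778·111.32)² + (0.3522·66.78)²) = √(2829.037382 + 553.186449) = 58.1569 km
Fenwold: √((-0.3184·111.32)² + (-1.0192·66.78)²) = √(1256.297552 + 4632.459802) = 76.7382 km
Marrosk: √((1.5110·111.32)² + (-0.7794·66.78)²) = √(28292.760548 + 2709.028864) = 176.0733 km
Kelbourne: √((1.2725·111.32)² + (-0.5382·66.78)²) = √(20066.054032 + 1291.755193) = 146.1431 km
Eskerly: √((0.5849·111.32)² + (-0.7350·66.78)²) = √(4239.451176 + 2409.170339) = 81.5391 km
Brinmoor: √((-0.5815·111.32)² + (0.0648·66.78)²) = √(4190.306913 + 18.725906) = 64.8771 km
Glasmere: √((0.0737·111.32)² + (-0.9630·66.78)²) = √(67.310276 + 4135.665488) = 64.8304 km
Caldrey: √((-0.8938·111.32)² + (0.4466·66.78)²) = √(9899.815389 + 889.467874) = 103.8715 km
Arvell: √((-1.1412·111.32)² + (-0.0765·66.78)²) = √(16138.751009 + 26.098509) = 127.1411 km
Hollisk: √((1.0448·111.32)² + (-1.6582·66.78)²) = √(13527.349885 + 12262.150751) = 160.5911 km
Minimum: Norvane at 58.1569 km.

Norvane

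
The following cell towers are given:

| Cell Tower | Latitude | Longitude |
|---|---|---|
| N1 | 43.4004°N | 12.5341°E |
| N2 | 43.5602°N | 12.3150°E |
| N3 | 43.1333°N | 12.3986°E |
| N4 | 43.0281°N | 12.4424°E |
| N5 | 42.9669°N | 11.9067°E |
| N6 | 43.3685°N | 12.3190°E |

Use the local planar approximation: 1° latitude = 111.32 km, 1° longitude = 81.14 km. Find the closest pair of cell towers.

Pairwise distances:
N1–N2: √((0.1598·111.32)² + (-0.2191·81.14)²) = √(316.446244 + 316.049248) = 25.1495 km
N1–N3: √((-0.2671·111.32)² + (-0.1355·81.14)²) = √(884.085304 + 120.878371) = 31.7012 km
N1–N4: √((-0.3723·111.32)² + (-0.0917·81.14)²) = √(1717.641275 + 55.361606) = 42.1070 km
N1–N5: √((-0.4335·111.32)² + (-0.6274·81.14)²) = √(2328.759282 + 2591.546677) = 70.1449 km
N1–N6: √((-0.0319·111.32)² + (-0.2151·81.14)²) = √(12.610368 + 304.614679) = 17.8108 km
N2–N3: √((-0.4269·111.32)² + (0.0836·81.14)²) = √(2258.388767 + 46.013213) = 48.0042 km
N2–N4: √((-0.5321·111.32)² + (0.1274·81.14)²) = √(3508.592358 + 106.858448) = 60.1286 km
N2–N5: √((-0.5933·111.32)² + (-0.4083·81.14)²) = √(4362.094722 + 1097.561252) = 73.8895 km
N2–N6: √((-0.1917·111.32)² + (0.0040·81.14)²) = √(455.397478 + 0.105339) = 21.3425 km
N3–N4: √((-0.1052·111.32)² + (0.0438·81.14)²) = √(137.144336 + 12.630433) = 12.2383 km
N3–N5: √((-0.1664·111.32)² + (-0.4919·81.14)²) = √(343.125535 + 1593.028890) = 44.0018 km
N3–N6: √((0.2352·111.32)² + (-0.0796·81.14)²) = √(685.521421 + 41.715374) = 26.9673 km
N4–N5: √((-0.0612·111.32)² + (-0.5357·81.14)²) = √(46.414026 + 1889.353835) = 43.9974 km
N4–N6: √((0.3404·111.32)² + (-0.1234·81.14)²) = √(1435.904307 + 100.253681) = 39.1939 km
N5–N6: √((0.4016·111.32)² + (0.4123·81.14)²) = √(1998.636450 + 1119.171588) = 55.8373 km
Closest pair: N3–N4 at 12.2383 km.

N3 and N4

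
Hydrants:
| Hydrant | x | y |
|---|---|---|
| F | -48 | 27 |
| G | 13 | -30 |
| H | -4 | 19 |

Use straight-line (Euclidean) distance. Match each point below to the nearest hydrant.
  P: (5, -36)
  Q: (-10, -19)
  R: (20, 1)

P→G; Q→G; R→H

P at (5, -36):
  F: 82.3
  G: 10.0
  H: 55.7
  → nearest: G (10.0)
Q at (-10, -19):
  F: 59.7
  G: 25.5
  H: 38.5
  → nearest: G (25.5)
R at (20, 1):
  F: 72.8
  G: 31.8
  H: 30.0
  → nearest: H (30.0)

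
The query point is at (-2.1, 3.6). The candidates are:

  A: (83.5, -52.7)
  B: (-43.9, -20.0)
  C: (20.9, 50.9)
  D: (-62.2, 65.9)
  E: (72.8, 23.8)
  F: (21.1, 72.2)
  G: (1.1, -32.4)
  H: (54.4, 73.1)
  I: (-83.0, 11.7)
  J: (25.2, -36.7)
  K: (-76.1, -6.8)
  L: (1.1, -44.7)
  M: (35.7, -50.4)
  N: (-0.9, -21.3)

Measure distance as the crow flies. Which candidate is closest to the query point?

N

Distances from (-2.1, 3.6):
A: 102.5
B: 48.0
C: 52.6
D: 86.6
E: 77.6
F: 72.4
G: 36.1
H: 89.6
I: 81.3
J: 48.7
K: 74.7
L: 48.4
M: 65.9
N: 24.9
Minimum: N at 24.9.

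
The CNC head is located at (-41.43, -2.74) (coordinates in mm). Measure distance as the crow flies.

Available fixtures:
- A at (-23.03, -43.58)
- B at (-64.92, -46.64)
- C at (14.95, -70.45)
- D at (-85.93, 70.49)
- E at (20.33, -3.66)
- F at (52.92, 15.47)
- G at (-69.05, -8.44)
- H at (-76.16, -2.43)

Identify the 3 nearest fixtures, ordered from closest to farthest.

Distances from (-41.43, -2.74):
A: √((18.40)² + (-40.84)²) = √(338.5600 + 1667.9056) = 44.79 mm
B: √((-23.49)² + (-43.90)²) = √(551.7801 + 1927.2100) = 49.79 mm
C: √((56.38)² + (-67.71)²) = √(3178.7044 + 4584.6441) = 88.11 mm
D: √((-44.50)² + (73.23)²) = √(1980.2500 + 5362.6329) = 85.69 mm
E: √((61.76)² + (-0.92)²) = √(3814.2976 + 0.8464) = 61.77 mm
F: √((94.35)² + (18.21)²) = √(8901.9225 + 331.6041) = 96.09 mm
G: √((-27.62)² + (-5.70)²) = √(762.8644 + 32.4900) = 28.20 mm
H: √((-34.73)² + (0.31)²) = √(1206.1729 + 0.0961) = 34.73 mm
Sorted: G (28.20 mm) < H (34.73 mm) < A (44.79 mm) < B (49.79 mm) < E (61.77 mm) < …

G, H, A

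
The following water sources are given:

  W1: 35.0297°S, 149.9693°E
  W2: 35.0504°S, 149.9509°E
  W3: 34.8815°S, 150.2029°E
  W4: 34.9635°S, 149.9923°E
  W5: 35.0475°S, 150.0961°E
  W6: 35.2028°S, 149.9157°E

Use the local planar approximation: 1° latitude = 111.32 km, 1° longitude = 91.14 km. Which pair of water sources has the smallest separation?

W1 and W2

Pairwise distances:
W1–W2: 2.8499 km
W1–W3: 26.9342 km
W1–W4: 7.6617 km
W1–W5: 11.7252 km
W1–W6: 19.8791 km
W2–W3: 29.6818 km
W2–W4: 10.3835 km
W2–W5: 13.2375 km
W2–W6: 17.2658 km
W3–W4: 21.2541 km
W3–W5: 20.8860 km
W3–W6: 44.3220 km
W4–W5: 13.3018 km
W4–W6: 27.5385 km
W5–W6: 23.8580 km
Closest pair: W1–W2 at 2.8499 km.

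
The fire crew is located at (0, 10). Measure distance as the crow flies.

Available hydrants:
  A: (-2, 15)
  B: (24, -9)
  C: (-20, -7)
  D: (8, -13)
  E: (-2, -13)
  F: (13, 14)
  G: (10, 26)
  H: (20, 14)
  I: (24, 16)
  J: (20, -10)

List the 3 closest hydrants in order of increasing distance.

Distances from (0, 10):
A: √((-2)² + (5)²) = √(4.000 + 25.000) = 5.4
B: √((24)² + (-19)²) = √(576.000 + 361.000) = 30.6
C: √((-20)² + (-17)²) = √(400.000 + 289.000) = 26.2
D: √((8)² + (-23)²) = √(64.000 + 529.000) = 24.4
E: √((-2)² + (-23)²) = √(4.000 + 529.000) = 23.1
F: √((13)² + (4)²) = √(169.000 + 16.000) = 13.6
G: √((10)² + (16)²) = √(100.000 + 256.000) = 18.9
H: √((20)² + (4)²) = √(400.000 + 16.000) = 20.4
I: √((24)² + (6)²) = √(576.000 + 36.000) = 24.7
J: √((20)² + (-20)²) = √(400.000 + 400.000) = 28.3
Sorted: A (5.4) < F (13.6) < G (18.9) < H (20.4) < E (23.1) < …

A, F, G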